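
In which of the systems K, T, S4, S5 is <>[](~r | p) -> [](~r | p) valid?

S5

S4-tableau for the negation ~(<>[](~r | p) -> [](~r | p)):
1. ~(<>[](~r | p) -> [](~r | p)), u
2. <>[](~r | p), u   [~->-rule on 1]
3. ~[](~r | p), u   [~->-rule on 1]
4. [](~r | p), v   [<>-rule on 2: fresh world v, uRv]
5. ~r | p, v   [[]-rule on 4 via vRv]
6. p, v   [|-rule on 5 (branches; this branch)]
7. ~(~r | p), w   [~[]-rule on 3: fresh world w, uRw]
8. r, w   [~|-rule on 7]
9. ~p, w   [~|-rule on 7]
Accessibility: uRu, uRv, uRw, vRv, wRw
Complete open branch: countermodel on an S4-frame, so not valid in S4, nor in K, T (the same frame is also a K-frame and a T-frame).
S5-tableau for the negation ~(<>[](~r | p) -> [](~r | p)):
1. ~(<>[](~r | p) -> [](~r | p)), u
2. <>[](~r | p), u   [~->-rule on 1]
3. ~[](~r | p), u   [~->-rule on 1]
4. [](~r | p), v   [<>-rule on 2: fresh world v, uRv]
5. ~r | p, u   [[]-rule on 4 via vRu]
6. ~r | p, v   [[]-rule on 4 via vRv]
7. p, u   [|-rule on 5 (branches; this branch)]
8. p, v   [|-rule on 6 (branches; this branch)]
9. ~(~r | p), w   [~[]-rule on 3: fresh world w, uRw]
10. r, w   [~|-rule on 9]
11. ~p, w   [~|-rule on 9]
12. ~r | p, w   [[]-rule on 4 via vRw]
13. p, w   [|-rule on 12 (branches; this branch)]
Accessibility: uRu, uRv, uRw, vRu, vRv, vRw, wRu, wRv, wRw
Branch closes: p and ~p both at w.
Every branch closes (one shown): valid in S5.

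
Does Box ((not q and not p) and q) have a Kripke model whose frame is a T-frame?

1. Box ((not q and not p) and q), w0
2. (not q and not p) and q, w0
3. not q and not p, w0
4. q, w0
5. not q, w0
6. not p, w0
Accessibility: w0Rw0
Branch closes: q and not q both at w0.
All branches of the tableau close; one closing branch shown above.

Unsatisfiable (every branch closes)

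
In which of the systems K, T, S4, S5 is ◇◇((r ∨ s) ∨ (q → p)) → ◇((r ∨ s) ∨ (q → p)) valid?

S4-tableau for the negation ¬(◇◇((r ∨ s) ∨ (q → p)) → ◇((r ∨ s) ∨ (q → p))):
1. ¬(◇◇((r ∨ s) ∨ (q → p)) → ◇((r ∨ s) ∨ (q → p))), u
2. ◇◇((r ∨ s) ∨ (q → p)), u   [¬→-rule on 1]
3. ¬◇((r ∨ s) ∨ (q → p)), u   [¬→-rule on 1]
4. ¬((r ∨ s) ∨ (q → p)), u   [¬◇-rule on 3 via uRu]
5. ¬(r ∨ s), u   [¬∨-rule on 4]
6. ¬(q → p), u   [¬∨-rule on 4]
7. ¬r, u   [¬∨-rule on 5]
8. ¬s, u   [¬∨-rule on 5]
9. q, u   [¬→-rule on 6]
10. ¬p, u   [¬→-rule on 6]
11. ◇((r ∨ s) ∨ (q → p)), v   [◇-rule on 2: fresh world v, uRv]
12. ¬((r ∨ s) ∨ (q → p)), v   [¬◇-rule on 3 via uRv]
13. ¬(r ∨ s), v   [¬∨-rule on 12]
14. ¬(q → p), v   [¬∨-rule on 12]
15. ¬r, v   [¬∨-rule on 13]
16. ¬s, v   [¬∨-rule on 13]
17. q, v   [¬→-rule on 14]
18. ¬p, v   [¬→-rule on 14]
19. (r ∨ s) ∨ (q → p), w   [◇-rule on 11: fresh world w, vRw]
20. ¬((r ∨ s) ∨ (q → p)), w   [¬◇-rule on 3 via uRw]
21. ¬(r ∨ s), w   [¬∨-rule on 20]
22. ¬(q → p), w   [¬∨-rule on 20]
23. ¬r, w   [¬∨-rule on 21]
24. ¬s, w   [¬∨-rule on 21]
25. q, w   [¬→-rule on 22]
26. ¬p, w   [¬→-rule on 22]
27. q → p, w   [∨-rule on 19 (branches; this branch)]
28. p, w   [→-rule on 27 (branches; this branch)]
Accessibility: uRu, uRv, uRw, vRv, vRw, wRw
Branch closes: p and ¬p both at w.
Every branch closes (one shown): valid in S4, hence also in S5 (every theorem of S4 is a theorem of S5).
T-tableau for the negation ¬(◇◇((r ∨ s) ∨ (q → p)) → ◇((r ∨ s) ∨ (q → p))):
1. ¬(◇◇((r ∨ s) ∨ (q → p)) → ◇((r ∨ s) ∨ (q → p))), u
2. ◇◇((r ∨ s) ∨ (q → p)), u   [¬→-rule on 1]
3. ¬◇((r ∨ s) ∨ (q → p)), u   [¬→-rule on 1]
4. ¬((r ∨ s) ∨ (q → p)), u   [¬◇-rule on 3 via uRu]
5. ¬(r ∨ s), u   [¬∨-rule on 4]
6. ¬(q → p), u   [¬∨-rule on 4]
7. ¬r, u   [¬∨-rule on 5]
8. ¬s, u   [¬∨-rule on 5]
9. q, u   [¬→-rule on 6]
10. ¬p, u   [¬→-rule on 6]
11. ◇((r ∨ s) ∨ (q → p)), v   [◇-rule on 2: fresh world v, uRv]
12. ¬((r ∨ s) ∨ (q → p)), v   [¬◇-rule on 3 via uRv]
13. ¬(r ∨ s), v   [¬∨-rule on 12]
14. ¬(q → p), v   [¬∨-rule on 12]
15. ¬r, v   [¬∨-rule on 13]
16. ¬s, v   [¬∨-rule on 13]
17. q, v   [¬→-rule on 14]
18. ¬p, v   [¬→-rule on 14]
19. (r ∨ s) ∨ (q → p), w   [◇-rule on 11: fresh world w, vRw]
20. q → p, w   [∨-rule on 19 (branches; this branch)]
21. p, w   [→-rule on 20 (branches; this branch)]
Accessibility: uRu, uRv, vRv, vRw, wRw
Complete open branch: countermodel on a T-frame, so not valid in T, nor in K (the same frame is also a K-frame).

S4, S5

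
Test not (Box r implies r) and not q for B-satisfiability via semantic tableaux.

1. not (Box r implies r) and not q, w0
2. not (Box r implies r), w0
3. not q, w0
4. Box r, w0
5. not r, w0
6. r, w0
Accessibility: w0Rw0
Branch closes: r and not r both at w0.
Every branch closes; the branch above is one of them.

Unsatisfiable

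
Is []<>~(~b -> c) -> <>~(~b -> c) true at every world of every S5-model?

Tableau for the negation ~([]<>~(~b -> c) -> <>~(~b -> c)):
1. ~([]<>~(~b -> c) -> <>~(~b -> c)), 0
2. []<>~(~b -> c), 0
3. ~<>~(~b -> c), 0
4. <>~(~b -> c), 0
5. ~b -> c, 0
6. c, 0
7. ~(~b -> c), 1
8. ~b, 1
9. ~c, 1
10. <>~(~b -> c), 1
11. ~b -> c, 1
12. c, 1
Accessibility: 0R0, 0R1, 1R0, 1R1
Branch closes: c and ~c both at 1.
Every branch of the negation's tableau closes; the branch above is one of them.

Valid in S5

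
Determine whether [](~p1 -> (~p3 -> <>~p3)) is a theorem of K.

No, not valid

Tableau for the negation ~[](~p1 -> (~p3 -> <>~p3)):
1. ~[](~p1 -> (~p3 -> <>~p3)), u
2. ~(~p1 -> (~p3 -> <>~p3)), v
3. ~p1, v
4. ~(~p3 -> <>~p3), v
5. ~p3, v
6. ~<>~p3, v
Accessibility: uRv
The negation has an open branch (countermodel exists).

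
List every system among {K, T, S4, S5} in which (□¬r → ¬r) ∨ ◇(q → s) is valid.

T, S4, S5

T-tableau for the negation ¬((□¬r → ¬r) ∨ ◇(q → s)):
1. ¬((□¬r → ¬r) ∨ ◇(q → s)), u
2. ¬(□¬r → ¬r), u   [¬∨-rule on 1]
3. ¬◇(q → s), u   [¬∨-rule on 1]
4. □¬r, u   [¬→-rule on 2]
5. r, u   [¬→-rule on 2]
6. ¬(q → s), u   [¬◇-rule on 3 via uRu]
7. q, u   [¬→-rule on 6]
8. ¬s, u   [¬→-rule on 6]
9. ¬r, u   [□-rule on 4 via uRu]
Accessibility: uRu
Branch closes: r and ¬r both at u.
Every branch closes (one shown): valid in T, hence also in S4, S5 (every theorem of T is a theorem of S4 and S5).
K-tableau for the negation ¬((□¬r → ¬r) ∨ ◇(q → s)):
1. ¬((□¬r → ¬r) ∨ ◇(q → s)), u
2. ¬(□¬r → ¬r), u   [¬∨-rule on 1]
3. ¬◇(q → s), u   [¬∨-rule on 1]
4. □¬r, u   [¬→-rule on 2]
5. r, u   [¬→-rule on 2]
Complete open branch: countermodel on a K-frame, so not valid in K.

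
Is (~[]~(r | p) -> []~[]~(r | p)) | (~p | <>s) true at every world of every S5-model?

Yes, valid

Tableau for the negation ~((~[]~(r | p) -> []~[]~(r | p)) | (~p | <>s)):
1. ~((~[]~(r | p) -> []~[]~(r | p)) | (~p | <>s)), u
2. ~(~[]~(r | p) -> []~[]~(r | p)), u
3. ~(~p | <>s), u
4. ~[]~(r | p), u
5. ~[]~[]~(r | p), u
6. p, u
7. ~<>s, u
8. ~s, u
9. r | p, v
10. ~s, v
11. p, v
12. []~(r | p), w
13. ~s, w
14. ~(r | p), u
15. ~r, u
16. ~p, u
Accessibility: uRu, uRv, uRw, vRu, vRv, vRw, wRu, wRv, wRw
Branch closes: p and ~p both at u.
All branches of the negation close; one closing branch shown above.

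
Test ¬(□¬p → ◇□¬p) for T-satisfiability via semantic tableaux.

1. ¬(□¬p → ◇□¬p), u
2. □¬p, u   [¬→-rule on 1]
3. ¬◇□¬p, u   [¬→-rule on 1]
4. ¬p, u   [□-rule on 2 via uRu]
5. ¬□¬p, u   [¬◇-rule on 3 via uRu]
6. p, v   [¬□-rule on 5: fresh world v, uRv]
7. ¬p, v   [□-rule on 2 via uRv]
Accessibility: uRu, uRv, vRv
Branch closes: p and ¬p both at v.
Every branch closes; the branch above is one of them.

Unsatisfiable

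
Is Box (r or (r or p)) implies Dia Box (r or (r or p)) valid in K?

Tableau for the negation not (Box (r or (r or p)) implies Dia Box (r or (r or p))):
1. not (Box (r or (r or p)) implies Dia Box (r or (r or p))), 0
2. Box (r or (r or p)), 0
3. not Dia Box (r or (r or p)), 0
The negation has an open branch (countermodel exists).

Invalid (countermodel exists)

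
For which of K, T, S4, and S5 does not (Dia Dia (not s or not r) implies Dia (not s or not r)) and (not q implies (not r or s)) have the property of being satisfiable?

K, T

S4-tableau for the formula:
1. not (Dia Dia (not s or not r) implies Dia (not s or not r)) and (not q implies (not r or s)), u
2. not (Dia Dia (not s or not r) implies Dia (not s or not r)), u
3. not q implies (not r or s), u
4. Dia Dia (not s or not r), u
5. not Dia (not s or not r), u
6. not (not s or not r), u
7. s, u
8. r, u
9. not r or s, u
10. Dia (not s or not r), v
11. not (not s or not r), v
12. s, v
13. r, v
14. not s or not r, w
15. not (not s or not r), w
16. s, w
17. r, w
18. not r, w
Accessibility: uRu, uRv, uRw, vRv, vRw, wRw
Branch closes: r and not r both at w.
Every branch closes (one shown): unsatisfiable in S4, hence also in S5 (every S5-frame is an S4-frame).
T-tableau for the formula:
1. not (Dia Dia (not s or not r) implies Dia (not s or not r)) and (not q implies (not r or s)), u
2. not (Dia Dia (not s or not r) implies Dia (not s or not r)), u
3. not q implies (not r or s), u
4. Dia Dia (not s or not r), u
5. not Dia (not s or not r), u
6. not (not s or not r), u
7. s, u
8. r, u
9. not r or s, u
10. Dia (not s or not r), v
11. not (not s or not r), v
12. s, v
13. r, v
14. not s or not r, w
15. not r, w
Accessibility: uRu, uRv, vRv, vRw, wRw
Complete open branch: satisfiable in T, hence also in K (this T-model is also a K-model).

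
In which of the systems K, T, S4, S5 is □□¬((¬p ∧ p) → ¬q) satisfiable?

K-tableau for the formula:
1. □□¬((¬p ∧ p) → ¬q), u
Complete open branch: satisfiable in K.
T-tableau for the formula:
1. □□¬((¬p ∧ p) → ¬q), u
2. □¬((¬p ∧ p) → ¬q), u
3. ¬((¬p ∧ p) → ¬q), u
4. ¬p ∧ p, u
5. q, u
6. ¬p, u
7. p, u
Accessibility: uRu
Branch closes: p and ¬p both at u.
Every branch closes (one shown): unsatisfiable in T, hence also in S4, S5 (every S4/S5-frame is a T-frame).

K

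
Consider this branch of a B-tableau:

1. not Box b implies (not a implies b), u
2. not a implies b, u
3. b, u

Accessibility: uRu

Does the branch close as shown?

Not closed

No world carries both an atom and its negation.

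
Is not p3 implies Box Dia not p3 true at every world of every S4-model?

No, not valid

Tableau for the negation not (not p3 implies Box Dia not p3):
1. not (not p3 implies Box Dia not p3), u
2. not p3, u   [neg-implies-rule on 1]
3. not Box Dia not p3, u   [neg-implies-rule on 1]
4. not Dia not p3, v   [neg-Box-rule on 3: fresh world v, uRv]
5. p3, v   [neg-Dia-rule on 4 via vRv]
Accessibility: uRu, uRv, vRv
The negation has an open branch (countermodel exists).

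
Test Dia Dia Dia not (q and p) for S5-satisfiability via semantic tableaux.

1. Dia Dia Dia not (q and p), u
2. Dia Dia not (q and p), v   [Dia-rule on 1: fresh world v, uRv]
3. Dia not (q and p), w   [Dia-rule on 2: fresh world w, vRw]
4. not (q and p), x   [Dia-rule on 3: fresh world x, wRx]
5. not p, x   [neg-and-rule on 4 (branches; this branch)]
Accessibility: uRu, uRv, uRw, uRx, vRu, vRv, vRw, vRx, wRu, wRv, wRw, wRx, xRu, xRv, xRw, xRx

Yes, satisfiable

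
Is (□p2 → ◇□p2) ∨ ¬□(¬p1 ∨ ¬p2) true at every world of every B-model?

Valid

Tableau for the negation ¬((□p2 → ◇□p2) ∨ ¬□(¬p1 ∨ ¬p2)):
1. ¬((□p2 → ◇□p2) ∨ ¬□(¬p1 ∨ ¬p2)), w0
2. ¬(□p2 → ◇□p2), w0
3. □(¬p1 ∨ ¬p2), w0
4. □p2, w0
5. ¬◇□p2, w0
6. ¬p1 ∨ ¬p2, w0
7. p2, w0
8. ¬□p2, w0
9. ¬p1, w0
10. ¬p2, w1
11. ¬p1 ∨ ¬p2, w1
12. p2, w1
Accessibility: w0Rw0, w0Rw1, w1Rw0, w1Rw1
Branch closes: p2 and ¬p2 both at w1.
All branches of the negation close; one closing branch shown above.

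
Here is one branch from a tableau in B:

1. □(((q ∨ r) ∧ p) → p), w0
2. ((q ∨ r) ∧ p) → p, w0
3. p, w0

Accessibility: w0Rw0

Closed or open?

No world carries both an atom and its negation.

No, open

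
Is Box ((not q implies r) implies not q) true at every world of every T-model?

Tableau for the negation not Box ((not q implies r) implies not q):
1. not Box ((not q implies r) implies not q), u
2. not ((not q implies r) implies not q), v   [neg-Box-rule on 1: fresh world v, uRv]
3. not q implies r, v   [neg-implies-rule on 2]
4. q, v   [neg-implies-rule on 2]
5. r, v   [implies-rule on 3 (branches; this branch)]
Accessibility: uRu, uRv, vRv
The negation has an open branch (countermodel exists).

No, not valid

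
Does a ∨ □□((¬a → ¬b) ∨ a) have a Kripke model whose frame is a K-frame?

1. a ∨ □□((¬a → ¬b) ∨ a), 0
2. □□((¬a → ¬b) ∨ a), 0   [∨-rule on 1 (branches; this branch)]

Satisfiable (open branch found)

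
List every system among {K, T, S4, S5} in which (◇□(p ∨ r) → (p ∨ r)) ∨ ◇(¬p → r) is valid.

T, S4, S5

K-tableau for the negation ¬((◇□(p ∨ r) → (p ∨ r)) ∨ ◇(¬p → r)):
1. ¬((◇□(p ∨ r) → (p ∨ r)) ∨ ◇(¬p → r)), 0
2. ¬(◇□(p ∨ r) → (p ∨ r)), 0   [¬∨-rule on 1]
3. ¬◇(¬p → r), 0   [¬∨-rule on 1]
4. ◇□(p ∨ r), 0   [¬→-rule on 2]
5. ¬(p ∨ r), 0   [¬→-rule on 2]
6. ¬p, 0   [¬∨-rule on 5]
7. ¬r, 0   [¬∨-rule on 5]
8. □(p ∨ r), 1   [◇-rule on 4: fresh world 1, 0R1]
9. ¬(¬p → r), 1   [¬◇-rule on 3 via 0R1]
10. ¬p, 1   [¬→-rule on 9]
11. ¬r, 1   [¬→-rule on 9]
Accessibility: 0R1
Complete open branch: countermodel on a K-frame, so not valid in K.
T-tableau for the negation ¬((◇□(p ∨ r) → (p ∨ r)) ∨ ◇(¬p → r)):
1. ¬((◇□(p ∨ r) → (p ∨ r)) ∨ ◇(¬p → r)), 0
2. ¬(◇□(p ∨ r) → (p ∨ r)), 0   [¬∨-rule on 1]
3. ¬◇(¬p → r), 0   [¬∨-rule on 1]
4. ◇□(p ∨ r), 0   [¬→-rule on 2]
5. ¬(p ∨ r), 0   [¬→-rule on 2]
6. ¬p, 0   [¬∨-rule on 5]
7. ¬r, 0   [¬∨-rule on 5]
8. ¬(¬p → r), 0   [¬◇-rule on 3 via 0R0]
9. □(p ∨ r), 1   [◇-rule on 4: fresh world 1, 0R1]
10. ¬(¬p → r), 1   [¬◇-rule on 3 via 0R1]
11. ¬p, 1   [¬→-rule on 10]
12. ¬r, 1   [¬→-rule on 10]
13. p ∨ r, 1   [□-rule on 9 via 1R1]
14. r, 1   [∨-rule on 13 (branches; this branch)]
Accessibility: 0R0, 0R1, 1R1
Branch closes: r and ¬r both at 1.
Every branch closes (one shown): valid in T, hence also in S4, S5 (every theorem of T is a theorem of S4 and S5).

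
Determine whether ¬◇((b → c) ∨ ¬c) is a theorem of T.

Tableau for the negation ◇((b → c) ∨ ¬c):
1. ◇((b → c) ∨ ¬c), w0
2. (b → c) ∨ ¬c, w1   [◇-rule on 1: fresh world w1, w0Rw1]
3. ¬c, w1   [∨-rule on 2 (branches; this branch)]
Accessibility: w0Rw0, w0Rw1, w1Rw1
The negation has an open branch (countermodel exists).

Invalid (countermodel exists)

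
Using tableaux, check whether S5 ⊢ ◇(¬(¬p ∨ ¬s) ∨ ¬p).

Tableau for the negation ¬◇(¬(¬p ∨ ¬s) ∨ ¬p):
1. ¬◇(¬(¬p ∨ ¬s) ∨ ¬p), u
2. ¬(¬(¬p ∨ ¬s) ∨ ¬p), u
3. ¬p ∨ ¬s, u
4. p, u
5. ¬s, u
Accessibility: uRu
The negation has an open branch (countermodel exists).

No, not valid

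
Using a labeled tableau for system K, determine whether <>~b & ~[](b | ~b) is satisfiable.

Unsatisfiable

1. <>~b & ~[](b | ~b), 0
2. <>~b, 0
3. ~[](b | ~b), 0
4. ~b, 1
5. ~(b | ~b), 2
6. ~b, 2
7. b, 2
Accessibility: 0R1, 0R2
Branch closes: b and ~b both at 2.
(One branch shown.) All branches close.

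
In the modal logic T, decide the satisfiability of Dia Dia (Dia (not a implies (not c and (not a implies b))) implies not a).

Yes, satisfiable

1. Dia Dia (Dia (not a implies (not c and (not a implies b))) implies not a), 0
2. Dia (Dia (not a implies (not c and (not a implies b))) implies not a), 1   [Dia-rule on 1: fresh world 1, 0R1]
3. Dia (not a implies (not c and (not a implies b))) implies not a, 2   [Dia-rule on 2: fresh world 2, 1R2]
4. not a, 2   [implies-rule on 3 (branches; this branch)]
Accessibility: 0R0, 0R1, 1R1, 1R2, 2R2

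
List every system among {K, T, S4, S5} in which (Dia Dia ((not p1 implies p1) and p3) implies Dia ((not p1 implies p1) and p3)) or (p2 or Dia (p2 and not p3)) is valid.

S4, S5

S4-tableau for the negation not ((Dia Dia ((not p1 implies p1) and p3) implies Dia ((not p1 implies p1) and p3)) or (p2 or Dia (p2 and not p3))):
1. not ((Dia Dia ((not p1 implies p1) and p3) implies Dia ((not p1 implies p1) and p3)) or (p2 or Dia (p2 and not p3))), u
2. not (Dia Dia ((not p1 implies p1) and p3) implies Dia ((not p1 implies p1) and p3)), u
3. not (p2 or Dia (p2 and not p3)), u
4. Dia Dia ((not p1 implies p1) and p3), u
5. not Dia ((not p1 implies p1) and p3), u
6. not p2, u
7. not Dia (p2 and not p3), u
8. not ((not p1 implies p1) and p3), u
9. not (p2 and not p3), u
10. not (not p1 implies p1), u
11. not p1, u
12. p3, u
13. Dia ((not p1 implies p1) and p3), v
14. not ((not p1 implies p1) and p3), v
15. not (p2 and not p3), v
16. not (not p1 implies p1), v
17. not p1, v
18. p3, v
19. (not p1 implies p1) and p3, w
20. not p1 implies p1, w
21. p3, w
22. not ((not p1 implies p1) and p3), w
23. not (p2 and not p3), w
24. p1, w
25. not (not p1 implies p1), w
26. not p1, w
Accessibility: uRu, uRv, uRw, vRv, vRw, wRw
Branch closes: p1 and not p1 both at w.
Every branch closes (one shown): valid in S4, hence also in S5 (every theorem of S4 is a theorem of S5).
T-tableau for the negation not ((Dia Dia ((not p1 implies p1) and p3) implies Dia ((not p1 implies p1) and p3)) or (p2 or Dia (p2 and not p3))):
1. not ((Dia Dia ((not p1 implies p1) and p3) implies Dia ((not p1 implies p1) and p3)) or (p2 or Dia (p2 and not p3))), u
2. not (Dia Dia ((not p1 implies p1) and p3) implies Dia ((not p1 implies p1) and p3)), u
3. not (p2 or Dia (p2 and not p3)), u
4. Dia Dia ((not p1 implies p1) and p3), u
5. not Dia ((not p1 implies p1) and p3), u
6. not p2, u
7. not Dia (p2 and not p3), u
8. not ((not p1 implies p1) and p3), u
9. not (p2 and not p3), u
10. not p3, u
11. Dia ((not p1 implies p1) and p3), v
12. not ((not p1 implies p1) and p3), v
13. not (p2 and not p3), v
14. not p3, v
15. not p2, v
16. (not p1 implies p1) and p3, w
17. not p1 implies p1, w
18. p3, w
19. p1, w
Accessibility: uRu, uRv, vRv, vRw, wRw
Complete open branch: countermodel on a T-frame, so not valid in T, nor in K (the same frame is also a K-frame).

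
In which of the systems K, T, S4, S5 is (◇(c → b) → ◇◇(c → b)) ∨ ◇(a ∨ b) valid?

T, S4, S5

K-tableau for the negation ¬((◇(c → b) → ◇◇(c → b)) ∨ ◇(a ∨ b)):
1. ¬((◇(c → b) → ◇◇(c → b)) ∨ ◇(a ∨ b)), w0
2. ¬(◇(c → b) → ◇◇(c → b)), w0
3. ¬◇(a ∨ b), w0
4. ◇(c → b), w0
5. ¬◇◇(c → b), w0
6. c → b, w1
7. ¬(a ∨ b), w1
8. ¬a, w1
9. ¬b, w1
10. ¬◇(c → b), w1
11. ¬c, w1
Accessibility: w0Rw1
Complete open branch: countermodel on a K-frame, so not valid in K.
T-tableau for the negation ¬((◇(c → b) → ◇◇(c → b)) ∨ ◇(a ∨ b)):
1. ¬((◇(c → b) → ◇◇(c → b)) ∨ ◇(a ∨ b)), w0
2. ¬(◇(c → b) → ◇◇(c → b)), w0
3. ¬◇(a ∨ b), w0
4. ◇(c → b), w0
5. ¬◇◇(c → b), w0
6. ¬(a ∨ b), w0
7. ¬a, w0
8. ¬b, w0
9. ¬◇(c → b), w0
10. ¬(c → b), w0
11. c, w0
12. c → b, w1
13. ¬(a ∨ b), w1
14. ¬a, w1
15. ¬b, w1
16. ¬◇(c → b), w1
17. ¬(c → b), w1
18. c, w1
19. b, w1
Accessibility: w0Rw0, w0Rw1, w1Rw1
Branch closes: b and ¬b both at w1.
Every branch closes (one shown): valid in T, hence also in S4, S5 (every theorem of T is a theorem of S4 and S5).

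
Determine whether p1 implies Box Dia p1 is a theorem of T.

Tableau for the negation not (p1 implies Box Dia p1):
1. not (p1 implies Box Dia p1), 0
2. p1, 0
3. not Box Dia p1, 0
4. not Dia p1, 1
5. not p1, 1
Accessibility: 0R0, 0R1, 1R1
The negation has an open branch (countermodel exists).

Invalid (countermodel exists)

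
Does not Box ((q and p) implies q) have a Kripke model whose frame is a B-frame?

Unsatisfiable (every branch closes)

1. not Box ((q and p) implies q), 0
2. not ((q and p) implies q), 1
3. q and p, 1
4. not q, 1
5. q, 1
6. p, 1
Accessibility: 0R0, 0R1, 1R0, 1R1
Branch closes: q and not q both at 1.
All branches of the tableau close; one closing branch shown above.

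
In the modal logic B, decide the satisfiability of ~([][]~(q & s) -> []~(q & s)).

1. ~([][]~(q & s) -> []~(q & s)), 0
2. [][]~(q & s), 0
3. ~[]~(q & s), 0
4. []~(q & s), 0
5. ~(q & s), 0
6. ~s, 0
7. q & s, 1
8. q, 1
9. s, 1
10. []~(q & s), 1
11. ~(q & s), 1
12. ~s, 1
Accessibility: 0R0, 0R1, 1R0, 1R1
Branch closes: s and ~s both at 1.
All branches of the tableau close; one closing branch shown above.

Unsatisfiable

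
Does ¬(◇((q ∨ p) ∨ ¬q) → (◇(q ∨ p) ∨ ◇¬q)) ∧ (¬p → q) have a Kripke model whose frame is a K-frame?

1. ¬(◇((q ∨ p) ∨ ¬q) → (◇(q ∨ p) ∨ ◇¬q)) ∧ (¬p → q), u
2. ¬(◇((q ∨ p) ∨ ¬q) → (◇(q ∨ p) ∨ ◇¬q)), u
3. ¬p → q, u
4. ◇((q ∨ p) ∨ ¬q), u
5. ¬(◇(q ∨ p) ∨ ◇¬q), u
6. ¬◇(q ∨ p), u
7. ¬◇¬q, u
8. q, u
9. (q ∨ p) ∨ ¬q, v
10. ¬(q ∨ p), v
11. ¬q, v
12. ¬p, v
13. q, v
Accessibility: uRv
Branch closes: q and ¬q both at v.
(One branch shown.) All branches close.

No, unsatisfiable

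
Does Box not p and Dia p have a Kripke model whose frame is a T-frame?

1. Box not p and Dia p, u
2. Box not p, u   [and-rule on 1]
3. Dia p, u   [and-rule on 1]
4. not p, u   [Box-rule on 2 via uRu]
5. p, v   [Dia-rule on 3: fresh world v, uRv]
6. not p, v   [Box-rule on 2 via uRv]
Accessibility: uRu, uRv, vRv
Branch closes: p and not p both at v.
(One branch shown.) All branches close.

Unsatisfiable (every branch closes)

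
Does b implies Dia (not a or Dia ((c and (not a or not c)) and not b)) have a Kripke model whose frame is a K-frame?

Yes, satisfiable

1. b implies Dia (not a or Dia ((c and (not a or not c)) and not b)), 0
2. Dia (not a or Dia ((c and (not a or not c)) and not b)), 0
3. not a or Dia ((c and (not a or not c)) and not b), 1
4. Dia ((c and (not a or not c)) and not b), 1
5. (c and (not a or not c)) and not b, 2
6. c and (not a or not c), 2
7. not b, 2
8. c, 2
9. not a or not c, 2
10. not a, 2
Accessibility: 0R1, 1R2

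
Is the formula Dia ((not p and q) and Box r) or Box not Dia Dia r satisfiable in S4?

1. Dia ((not p and q) and Box r) or Box not Dia Dia r, w0
2. Box not Dia Dia r, w0   [or-rule on 1 (branches; this branch)]
3. not Dia Dia r, w0   [Box-rule on 2 via w0Rw0]
4. not Dia r, w0   [neg-Dia-rule on 3 via w0Rw0]
5. not r, w0   [neg-Dia-rule on 4 via w0Rw0]
Accessibility: w0Rw0

Satisfiable (open branch found)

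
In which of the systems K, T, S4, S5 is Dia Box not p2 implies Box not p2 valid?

S4-tableau for the negation not (Dia Box not p2 implies Box not p2):
1. not (Dia Box not p2 implies Box not p2), 0
2. Dia Box not p2, 0
3. not Box not p2, 0
4. Box not p2, 1
5. not p2, 1
6. p2, 2
Accessibility: 0R0, 0R1, 0R2, 1R1, 2R2
Complete open branch: countermodel on an S4-frame, so not valid in S4, nor in K, T (the same frame is also a K-frame and a T-frame).
S5-tableau for the negation not (Dia Box not p2 implies Box not p2):
1. not (Dia Box not p2 implies Box not p2), 0
2. Dia Box not p2, 0
3. not Box not p2, 0
4. Box not p2, 1
5. not p2, 0
6. not p2, 1
7. p2, 2
8. not p2, 2
Accessibility: 0R0, 0R1, 0R2, 1R0, 1R1, 1R2, 2R0, 2R1, 2R2
Branch closes: p2 and not p2 both at 2.
Every branch closes (one shown): valid in S5.

S5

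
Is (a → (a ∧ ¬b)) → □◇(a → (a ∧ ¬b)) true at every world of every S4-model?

Tableau for the negation ¬((a → (a ∧ ¬b)) → □◇(a → (a ∧ ¬b))):
1. ¬((a → (a ∧ ¬b)) → □◇(a → (a ∧ ¬b))), 0
2. a → (a ∧ ¬b), 0
3. ¬□◇(a → (a ∧ ¬b)), 0
4. a ∧ ¬b, 0
5. a, 0
6. ¬b, 0
7. ¬◇(a → (a ∧ ¬b)), 1
8. ¬(a → (a ∧ ¬b)), 1
9. a, 1
10. ¬(a ∧ ¬b), 1
11. b, 1
Accessibility: 0R0, 0R1, 1R1
The negation has an open branch (countermodel exists).

Not valid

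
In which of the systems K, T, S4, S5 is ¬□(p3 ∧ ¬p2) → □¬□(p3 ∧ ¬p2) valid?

S5

S5-tableau for the negation ¬(¬□(p3 ∧ ¬p2) → □¬□(p3 ∧ ¬p2)):
1. ¬(¬□(p3 ∧ ¬p2) → □¬□(p3 ∧ ¬p2)), u
2. ¬□(p3 ∧ ¬p2), u
3. ¬□¬□(p3 ∧ ¬p2), u
4. ¬(p3 ∧ ¬p2), v
5. p2, v
6. □(p3 ∧ ¬p2), w
7. p3 ∧ ¬p2, u
8. p3, u
9. ¬p2, u
10. p3 ∧ ¬p2, v
11. p3, v
12. ¬p2, v
Accessibility: uRu, uRv, uRw, vRu, vRv, vRw, wRu, wRv, wRw
Branch closes: p2 and ¬p2 both at v.
Every branch closes (one shown): valid in S5.
S4-tableau for the negation ¬(¬□(p3 ∧ ¬p2) → □¬□(p3 ∧ ¬p2)):
1. ¬(¬□(p3 ∧ ¬p2) → □¬□(p3 ∧ ¬p2)), u
2. ¬□(p3 ∧ ¬p2), u
3. ¬□¬□(p3 ∧ ¬p2), u
4. ¬(p3 ∧ ¬p2), v
5. p2, v
6. □(p3 ∧ ¬p2), w
7. p3 ∧ ¬p2, w
8. p3, w
9. ¬p2, w
Accessibility: uRu, uRv, uRw, vRv, wRw
Complete open branch: countermodel on an S4-frame, so not valid in S4, nor in K, T (the same frame is also a K-frame and a T-frame).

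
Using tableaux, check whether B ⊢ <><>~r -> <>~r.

Tableau for the negation ~(<><>~r -> <>~r):
1. ~(<><>~r -> <>~r), 0
2. <><>~r, 0
3. ~<>~r, 0
4. r, 0
5. <>~r, 1
6. r, 1
7. ~r, 2
Accessibility: 0R0, 0R1, 1R0, 1R1, 1R2, 2R1, 2R2
The negation has an open branch (countermodel exists).

Invalid (countermodel exists)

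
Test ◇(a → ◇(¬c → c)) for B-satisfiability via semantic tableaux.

1. ◇(a → ◇(¬c → c)), u
2. a → ◇(¬c → c), v
3. ◇(¬c → c), v
4. ¬c → c, w
5. c, w
Accessibility: uRu, uRv, vRu, vRv, vRw, wRv, wRw

Satisfiable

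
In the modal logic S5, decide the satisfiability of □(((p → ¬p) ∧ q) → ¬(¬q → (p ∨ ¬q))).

Satisfiable

1. □(((p → ¬p) ∧ q) → ¬(¬q → (p ∨ ¬q))), 0
2. ((p → ¬p) ∧ q) → ¬(¬q → (p ∨ ¬q)), 0
3. ¬((p → ¬p) ∧ q), 0
4. ¬q, 0
Accessibility: 0R0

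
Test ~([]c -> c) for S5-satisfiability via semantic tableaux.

Unsatisfiable (every branch closes)

1. ~([]c -> c), u
2. []c, u
3. ~c, u
4. c, u
Accessibility: uRu
Branch closes: c and ~c both at u.
All branches of the tableau close; one closing branch shown above.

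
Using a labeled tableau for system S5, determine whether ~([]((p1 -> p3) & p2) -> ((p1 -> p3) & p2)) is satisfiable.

No, unsatisfiable

1. ~([]((p1 -> p3) & p2) -> ((p1 -> p3) & p2)), w0
2. []((p1 -> p3) & p2), w0
3. ~((p1 -> p3) & p2), w0
4. (p1 -> p3) & p2, w0
5. p1 -> p3, w0
6. p2, w0
7. ~(p1 -> p3), w0
8. p1, w0
9. ~p3, w0
10. p3, w0
Accessibility: w0Rw0
Branch closes: p3 and ~p3 both at w0.
(One branch shown.) All branches close.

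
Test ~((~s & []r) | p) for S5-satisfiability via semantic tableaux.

1. ~((~s & []r) | p), 0
2. ~(~s & []r), 0
3. ~p, 0
4. ~[]r, 0
5. ~r, 1
Accessibility: 0R0, 0R1, 1R0, 1R1

Satisfiable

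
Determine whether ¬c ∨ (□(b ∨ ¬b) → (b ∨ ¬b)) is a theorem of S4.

Tableau for the negation ¬(¬c ∨ (□(b ∨ ¬b) → (b ∨ ¬b))):
1. ¬(¬c ∨ (□(b ∨ ¬b) → (b ∨ ¬b))), 0
2. c, 0   [¬∨-rule on 1]
3. ¬(□(b ∨ ¬b) → (b ∨ ¬b)), 0   [¬∨-rule on 1]
4. □(b ∨ ¬b), 0   [¬→-rule on 3]
5. ¬(b ∨ ¬b), 0   [¬→-rule on 3]
6. ¬b, 0   [¬∨-rule on 5]
7. b, 0   [¬∨-rule on 5]
Accessibility: 0R0
Branch closes: b and ¬b both at 0.
All branches of the negation close; one closing branch shown above.

Valid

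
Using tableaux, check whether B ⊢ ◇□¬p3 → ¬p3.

Tableau for the negation ¬(◇□¬p3 → ¬p3):
1. ¬(◇□¬p3 → ¬p3), 0
2. ◇□¬p3, 0
3. p3, 0
4. □¬p3, 1
5. ¬p3, 0
Accessibility: 0R0, 0R1, 1R0, 1R1
Branch closes: p3 and ¬p3 both at 0.
All branches of the negation close; one closing branch shown above.

Valid in B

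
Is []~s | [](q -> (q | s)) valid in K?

Tableau for the negation ~([]~s | [](q -> (q | s))):
1. ~([]~s | [](q -> (q | s))), w0
2. ~[]~s, w0
3. ~[](q -> (q | s)), w0
4. s, w1
5. ~(q -> (q | s)), w2
6. q, w2
7. ~(q | s), w2
8. ~q, w2
9. ~s, w2
Accessibility: w0Rw1, w0Rw2
Branch closes: q and ~q both at w2.
Every branch of the negation's tableau closes; the branch above is one of them.

Valid in K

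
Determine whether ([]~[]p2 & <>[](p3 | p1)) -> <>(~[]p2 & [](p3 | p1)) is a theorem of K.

Tableau for the negation ~(([]~[]p2 & <>[](p3 | p1)) -> <>(~[]p2 & [](p3 | p1))):
1. ~(([]~[]p2 & <>[](p3 | p1)) -> <>(~[]p2 & [](p3 | p1))), u
2. []~[]p2 & <>[](p3 | p1), u   [~->-rule on 1]
3. ~<>(~[]p2 & [](p3 | p1)), u   [~->-rule on 1]
4. []~[]p2, u   [&-rule on 2]
5. <>[](p3 | p1), u   [&-rule on 2]
6. [](p3 | p1), v   [<>-rule on 5: fresh world v, uRv]
7. ~(~[]p2 & [](p3 | p1)), v   [~<>-rule on 3 via uRv]
8. ~[]p2, v   [[]-rule on 4 via uRv]
9. ~[](p3 | p1), v   [~&-rule on 7 (branches; this branch)]
10. ~p2, w   [~[]-rule on 8: fresh world w, vRw]
11. p3 | p1, w   [[]-rule on 6 via vRw]
12. p1, w   [|-rule on 11 (branches; this branch)]
13. ~(p3 | p1), x   [~[]-rule on 9: fresh world x, vRx]
14. ~p3, x   [~|-rule on 13]
15. ~p1, x   [~|-rule on 13]
16. p3 | p1, x   [[]-rule on 6 via vRx]
17. p1, x   [|-rule on 16 (branches; this branch)]
Accessibility: uRv, vRw, vRx
Branch closes: p1 and ~p1 both at x.
All branches of the negation close; one closing branch shown above.

Yes, valid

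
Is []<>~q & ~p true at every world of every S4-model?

Tableau for the negation ~([]<>~q & ~p):
1. ~([]<>~q & ~p), 0
2. p, 0
Accessibility: 0R0
The negation has an open branch (countermodel exists).

Invalid (countermodel exists)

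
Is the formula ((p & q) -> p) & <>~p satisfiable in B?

1. ((p & q) -> p) & <>~p, w0
2. (p & q) -> p, w0
3. <>~p, w0
4. p, w0
5. ~p, w1
Accessibility: w0Rw0, w0Rw1, w1Rw0, w1Rw1

Yes, satisfiable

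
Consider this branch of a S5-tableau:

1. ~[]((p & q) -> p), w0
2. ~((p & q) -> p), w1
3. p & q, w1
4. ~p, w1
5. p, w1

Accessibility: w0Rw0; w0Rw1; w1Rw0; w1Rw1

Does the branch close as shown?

Both p and ~p appear at w1.

Yes, closed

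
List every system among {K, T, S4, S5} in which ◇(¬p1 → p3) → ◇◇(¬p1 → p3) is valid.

T-tableau for the negation ¬(◇(¬p1 → p3) → ◇◇(¬p1 → p3)):
1. ¬(◇(¬p1 → p3) → ◇◇(¬p1 → p3)), 0
2. ◇(¬p1 → p3), 0
3. ¬◇◇(¬p1 → p3), 0
4. ¬◇(¬p1 → p3), 0
5. ¬(¬p1 → p3), 0
6. ¬p1, 0
7. ¬p3, 0
8. ¬p1 → p3, 1
9. ¬◇(¬p1 → p3), 1
10. ¬(¬p1 → p3), 1
11. ¬p1, 1
12. ¬p3, 1
13. p3, 1
Accessibility: 0R0, 0R1, 1R1
Branch closes: p3 and ¬p3 both at 1.
Every branch closes (one shown): valid in T, hence also in S4, S5 (every theorem of T is a theorem of S4 and S5).
K-tableau for the negation ¬(◇(¬p1 → p3) → ◇◇(¬p1 → p3)):
1. ¬(◇(¬p1 → p3) → ◇◇(¬p1 → p3)), 0
2. ◇(¬p1 → p3), 0
3. ¬◇◇(¬p1 → p3), 0
4. ¬p1 → p3, 1
5. ¬◇(¬p1 → p3), 1
6. p3, 1
Accessibility: 0R1
Complete open branch: countermodel on a K-frame, so not valid in K.

T, S4, S5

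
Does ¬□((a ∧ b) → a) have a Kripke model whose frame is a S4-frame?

No, unsatisfiable

1. ¬□((a ∧ b) → a), w0
2. ¬((a ∧ b) → a), w1
3. a ∧ b, w1
4. ¬a, w1
5. a, w1
6. b, w1
Accessibility: w0Rw0, w0Rw1, w1Rw1
Branch closes: a and ¬a both at w1.
Every branch closes; the branch above is one of them.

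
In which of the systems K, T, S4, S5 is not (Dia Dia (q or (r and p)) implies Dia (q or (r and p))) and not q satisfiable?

S4-tableau for the formula:
1. not (Dia Dia (q or (r and p)) implies Dia (q or (r and p))) and not q, 0
2. not (Dia Dia (q or (r and p)) implies Dia (q or (r and p))), 0   [and-rule on 1]
3. not q, 0   [and-rule on 1]
4. Dia Dia (q or (r and p)), 0   [neg-implies-rule on 2]
5. not Dia (q or (r and p)), 0   [neg-implies-rule on 2]
6. not (q or (r and p)), 0   [neg-Dia-rule on 5 via 0R0]
7. not (r and p), 0   [neg-or-rule on 6]
8. not p, 0   [neg-and-rule on 7 (branches; this branch)]
9. Dia (q or (r and p)), 1   [Dia-rule on 4: fresh world 1, 0R1]
10. not (q or (r and p)), 1   [neg-Dia-rule on 5 via 0R1]
11. not q, 1   [neg-or-rule on 10]
12. not (r and p), 1   [neg-or-rule on 10]
13. not p, 1   [neg-and-rule on 12 (branches; this branch)]
14. q or (r and p), 2   [Dia-rule on 9: fresh world 2, 1R2]
15. not (q or (r and p)), 2   [neg-Dia-rule on 5 via 0R2]
16. not q, 2   [neg-or-rule on 15]
17. not (r and p), 2   [neg-or-rule on 15]
18. r and p, 2   [or-rule on 14 (branches; this branch)]
19. r, 2   [and-rule on 18]
20. p, 2   [and-rule on 18]
21. not p, 2   [neg-and-rule on 17 (branches; this branch)]
Accessibility: 0R0, 0R1, 0R2, 1R1, 1R2, 2R2
Branch closes: p and not p both at 2.
Every branch closes (one shown): unsatisfiable in S4, hence also in S5 (every S5-frame is an S4-frame).
T-tableau for the formula:
1. not (Dia Dia (q or (r and p)) implies Dia (q or (r and p))) and not q, 0
2. not (Dia Dia (q or (r and p)) implies Dia (q or (r and p))), 0   [and-rule on 1]
3. not q, 0   [and-rule on 1]
4. Dia Dia (q or (r and p)), 0   [neg-implies-rule on 2]
5. not Dia (q or (r and p)), 0   [neg-implies-rule on 2]
6. not (q or (r and p)), 0   [neg-Dia-rule on 5 via 0R0]
7. not (r and p), 0   [neg-or-rule on 6]
8. not p, 0   [neg-and-rule on 7 (branches; this branch)]
9. Dia (q or (r and p)), 1   [Dia-rule on 4: fresh world 1, 0R1]
10. not (q or (r and p)), 1   [neg-Dia-rule on 5 via 0R1]
11. not q, 1   [neg-or-rule on 10]
12. not (r and p), 1   [neg-or-rule on 10]
13. not p, 1   [neg-and-rule on 12 (branches; this branch)]
14. q or (r and p), 2   [Dia-rule on 9: fresh world 2, 1R2]
15. r and p, 2   [or-rule on 14 (branches; this branch)]
16. r, 2   [and-rule on 15]
17. p, 2   [and-rule on 15]
Accessibility: 0R0, 0R1, 1R1, 1R2, 2R2
Complete open branch: satisfiable in T, hence also in K (this T-model is also a K-model).

K, T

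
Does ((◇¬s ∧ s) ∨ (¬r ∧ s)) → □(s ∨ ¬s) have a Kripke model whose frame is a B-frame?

1. ((◇¬s ∧ s) ∨ (¬r ∧ s)) → □(s ∨ ¬s), 0
2. □(s ∨ ¬s), 0   [→-rule on 1 (branches; this branch)]
3. s ∨ ¬s, 0   [□-rule on 2 via 0R0]
4. ¬s, 0   [∨-rule on 3 (branches; this branch)]
Accessibility: 0R0

Satisfiable (open branch found)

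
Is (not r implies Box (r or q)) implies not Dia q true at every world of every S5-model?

Tableau for the negation not ((not r implies Box (r or q)) implies not Dia q):
1. not ((not r implies Box (r or q)) implies not Dia q), u
2. not r implies Box (r or q), u
3. Dia q, u
4. Box (r or q), u
5. r or q, u
6. q, u
7. q, v
8. r or q, v
Accessibility: uRu, uRv, vRu, vRv
The negation has an open branch (countermodel exists).

No, not valid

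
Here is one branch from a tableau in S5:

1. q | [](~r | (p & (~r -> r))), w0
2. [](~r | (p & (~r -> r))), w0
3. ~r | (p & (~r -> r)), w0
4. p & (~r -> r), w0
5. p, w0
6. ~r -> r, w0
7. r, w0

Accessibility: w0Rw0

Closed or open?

No world carries both an atom and its negation.

Open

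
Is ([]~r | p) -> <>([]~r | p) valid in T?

Tableau for the negation ~(([]~r | p) -> <>([]~r | p)):
1. ~(([]~r | p) -> <>([]~r | p)), 0
2. []~r | p, 0
3. ~<>([]~r | p), 0
4. ~([]~r | p), 0
5. ~[]~r, 0
6. ~p, 0
7. []~r, 0
8. ~r, 0
9. r, 1
10. ~([]~r | p), 1
11. ~[]~r, 1
12. ~p, 1
13. ~r, 1
Accessibility: 0R0, 0R1, 1R1
Branch closes: r and ~r both at 1.
Every branch of the negation's tableau closes; the branch above is one of them.

Valid in T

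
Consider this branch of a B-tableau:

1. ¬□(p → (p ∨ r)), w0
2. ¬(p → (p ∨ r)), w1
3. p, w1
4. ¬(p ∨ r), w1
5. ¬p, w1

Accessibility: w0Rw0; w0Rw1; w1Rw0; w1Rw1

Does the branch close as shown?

Both p and ¬p appear at w1.

Closed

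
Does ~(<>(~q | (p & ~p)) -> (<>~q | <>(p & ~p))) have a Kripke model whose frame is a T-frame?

Unsatisfiable (every branch closes)

1. ~(<>(~q | (p & ~p)) -> (<>~q | <>(p & ~p))), u
2. <>(~q | (p & ~p)), u   [~->-rule on 1]
3. ~(<>~q | <>(p & ~p)), u   [~->-rule on 1]
4. ~<>~q, u   [~|-rule on 3]
5. ~<>(p & ~p), u   [~|-rule on 3]
6. q, u   [~<>-rule on 4 via uRu]
7. ~(p & ~p), u   [~<>-rule on 5 via uRu]
8. p, u   [~&-rule on 7 (branches; this branch)]
9. ~q | (p & ~p), v   [<>-rule on 2: fresh world v, uRv]
10. q, v   [~<>-rule on 4 via uRv]
11. ~(p & ~p), v   [~<>-rule on 5 via uRv]
12. p & ~p, v   [|-rule on 9 (branches; this branch)]
13. p, v   [&-rule on 12]
14. ~p, v   [&-rule on 12]
Accessibility: uRu, uRv, vRv
Branch closes: p and ~p both at v.
(One branch shown.) All branches close.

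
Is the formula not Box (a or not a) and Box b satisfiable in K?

Unsatisfiable (every branch closes)

1. not Box (a or not a) and Box b, 0
2. not Box (a or not a), 0
3. Box b, 0
4. not (a or not a), 1
5. not a, 1
6. a, 1
Accessibility: 0R1
Branch closes: a and not a both at 1.
All branches of the tableau close; one closing branch shown above.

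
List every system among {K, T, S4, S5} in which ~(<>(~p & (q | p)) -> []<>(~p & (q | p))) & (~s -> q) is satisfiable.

S5-tableau for the formula:
1. ~(<>(~p & (q | p)) -> []<>(~p & (q | p))) & (~s -> q), u
2. ~(<>(~p & (q | p)) -> []<>(~p & (q | p))), u
3. ~s -> q, u
4. <>(~p & (q | p)), u
5. ~[]<>(~p & (q | p)), u
6. s, u
7. ~p & (q | p), v
8. ~p, v
9. q | p, v
10. q, v
11. ~<>(~p & (q | p)), w
12. ~(~p & (q | p)), u
13. ~(~p & (q | p)), v
14. ~(~p & (q | p)), w
15. ~(q | p), u
16. ~q, u
17. ~p, u
18. ~(q | p), v
19. ~q, v
Accessibility: uRu, uRv, uRw, vRu, vRv, vRw, wRu, wRv, wRw
Branch closes: q and ~q both at v.
Every branch closes (one shown): unsatisfiable in S5.
S4-tableau for the formula:
1. ~(<>(~p & (q | p)) -> []<>(~p & (q | p))) & (~s -> q), u
2. ~(<>(~p & (q | p)) -> []<>(~p & (q | p))), u
3. ~s -> q, u
4. <>(~p & (q | p)), u
5. ~[]<>(~p & (q | p)), u
6. q, u
7. ~p & (q | p), v
8. ~p, v
9. q | p, v
10. q, v
11. ~<>(~p & (q | p)), w
12. ~(~p & (q | p)), w
13. ~(q | p), w
14. ~q, w
15. ~p, w
Accessibility: uRu, uRv, uRw, vRv, wRw
Complete open branch: satisfiable in S4, hence also in K, T (this S4-model is also a K-model and a T-model).

K, T, S4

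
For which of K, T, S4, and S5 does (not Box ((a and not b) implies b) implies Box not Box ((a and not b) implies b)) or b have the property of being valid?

S4-tableau for the negation not ((not Box ((a and not b) implies b) implies Box not Box ((a and not b) implies b)) or b):
1. not ((not Box ((a and not b) implies b) implies Box not Box ((a and not b) implies b)) or b), w0
2. not (not Box ((a and not b) implies b) implies Box not Box ((a and not b) implies b)), w0
3. not b, w0
4. not Box ((a and not b) implies b), w0
5. not Box not Box ((a and not b) implies b), w0
6. not ((a and not b) implies b), w1
7. a and not b, w1
8. not b, w1
9. a, w1
10. Box ((a and not b) implies b), w2
11. (a and not b) implies b, w2
12. b, w2
Accessibility: w0Rw0, w0Rw1, w0Rw2, w1Rw1, w2Rw2
Complete open branch: countermodel on an S4-frame, so not valid in S4, nor in K, T (the same frame is also a K-frame and a T-frame).
S5-tableau for the negation not ((not Box ((a and not b) implies b) implies Box not Box ((a and not b) implies b)) or b):
1. not ((not Box ((a and not b) implies b) implies Box not Box ((a and not b) implies b)) or b), w0
2. not (not Box ((a and not b) implies b) implies Box not Box ((a and not b) implies b)), w0
3. not b, w0
4. not Box ((a and not b) implies b), w0
5. not Box not Box ((a and not b) implies b), w0
6. not ((a and not b) implies b), w1
7. a and not b, w1
8. not b, w1
9. a, w1
10. Box ((a and not b) implies b), w2
11. (a and not b) implies b, w0
12. (a and not b) implies b, w1
13. (a and not b) implies b, w2
14. not (a and not b), w0
15. not (a and not b), w1
16. b, w2
17. not a, w0
18. b, w1
Accessibility: w0Rw0, w0Rw1, w0Rw2, w1Rw0, w1Rw1, w1Rw2, w2Rw0, w2Rw1, w2Rw2
Branch closes: b and not b both at w1.
Every branch closes (one shown): valid in S5.

S5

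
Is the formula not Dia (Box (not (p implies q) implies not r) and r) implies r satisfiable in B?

1. not Dia (Box (not (p implies q) implies not r) and r) implies r, 0
2. r, 0
Accessibility: 0R0

Yes, satisfiable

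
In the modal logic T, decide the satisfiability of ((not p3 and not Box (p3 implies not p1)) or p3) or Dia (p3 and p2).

Satisfiable (open branch found)

1. ((not p3 and not Box (p3 implies not p1)) or p3) or Dia (p3 and p2), 0
2. Dia (p3 and p2), 0
3. p3 and p2, 1
4. p3, 1
5. p2, 1
Accessibility: 0R0, 0R1, 1R1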